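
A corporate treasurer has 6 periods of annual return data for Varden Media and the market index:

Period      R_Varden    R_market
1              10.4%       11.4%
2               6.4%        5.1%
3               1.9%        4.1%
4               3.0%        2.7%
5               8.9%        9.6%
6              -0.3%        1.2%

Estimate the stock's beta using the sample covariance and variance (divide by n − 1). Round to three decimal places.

Mean R_i = (10.4 + 6.4 + 1.9 + 3.0 + 8.9 − 0.3) / 6 = 5.0500%
Mean R_m = (11.4 + 5.1 + 4.1 + 2.7 + 9.6 + 1.2) / 6 = 5.6833%
Σ(R_i − R̄_i)(R_m − R̄_m) = 79.9650  ⇒  Cov = 79.9650 / 5 = 15.9930
Σ(R_m − R̄_m)² = 79.8683  ⇒  Var(R_m) = 79.8683 / 5 = 15.9737
β = Cov / Var(R_m) = 15.9930 / 15.9737 = 1.0012

1.001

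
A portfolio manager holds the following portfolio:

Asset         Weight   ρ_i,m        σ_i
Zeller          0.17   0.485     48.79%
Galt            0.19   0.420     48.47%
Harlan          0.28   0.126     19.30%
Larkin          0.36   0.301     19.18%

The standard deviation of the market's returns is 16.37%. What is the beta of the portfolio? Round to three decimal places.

β_Zeller = 0.485 × 48.79% / 16.37% = 1.4455
β_Galt = 0.420 × 48.47% / 16.37% = 1.2436
β_Harlan = 0.126 × 19.30% / 16.37% = 0.1486
β_Larkin = 0.301 × 19.18% / 16.37% = 0.3527
β_P = Σ w_i β_i = 0.17×1.4455 + 0.19×1.2436 + 0.28×0.1486 + 0.36×0.3527 = 0.6506

0.651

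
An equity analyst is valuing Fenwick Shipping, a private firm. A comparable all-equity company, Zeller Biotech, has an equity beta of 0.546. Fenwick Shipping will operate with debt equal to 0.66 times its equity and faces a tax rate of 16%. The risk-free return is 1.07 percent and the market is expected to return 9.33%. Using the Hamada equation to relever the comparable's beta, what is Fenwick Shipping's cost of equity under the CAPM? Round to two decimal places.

8.08%

β_L = β_U × [1 + (1 − t)(D/E)] = 0.546 × [1 + (1 − 0.16) × 0.66]
    = 0.546 × [1 + 0.84 × 0.66] = 0.546 × 1.5544 = 0.8487
MRP = 9.33% − 1.07% = 8.26%
E(R) = R_f + β_L × MRP = 1.07% + 0.8487 × 8.26% = 8.08%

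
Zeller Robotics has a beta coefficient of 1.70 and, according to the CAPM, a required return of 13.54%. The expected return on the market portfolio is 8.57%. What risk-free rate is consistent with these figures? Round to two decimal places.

E(R) = R_f + β(E(R_m) − R_f) = R_f(1 − β) + β·E(R_m)
13.54% = R_f × (1 − 1.70) + 1.70 × 8.57%
13.54% = R_f × -0.70 + 14.5690%
R_f = (13.54% − 14.5690%) / -0.70 = 1.47%

1.47%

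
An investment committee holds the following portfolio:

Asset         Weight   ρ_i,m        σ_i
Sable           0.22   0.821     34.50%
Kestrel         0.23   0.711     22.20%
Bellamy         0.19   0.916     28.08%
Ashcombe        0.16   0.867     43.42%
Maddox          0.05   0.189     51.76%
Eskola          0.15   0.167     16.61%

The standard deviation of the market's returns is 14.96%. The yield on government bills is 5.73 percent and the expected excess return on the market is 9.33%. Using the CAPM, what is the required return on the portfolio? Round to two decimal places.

β_Sable = 0.821 × 34.50% / 14.96% = 1.8933
β_Kestrel = 0.711 × 22.20% / 14.96% = 1.0551
β_Bellamy = 0.916 × 28.08% / 14.96% = 1.7193
β_Ashcombe = 0.867 × 43.42% / 14.96% = 2.5164
β_Maddox = 0.189 × 51.76% / 14.96% = 0.6539
β_Eskola = 0.167 × 16.61% / 14.96% = 0.1854
β_P = Σ w_i β_i = 0.22×1.8933 + 0.23×1.0551 + 0.19×1.7193 + 0.16×2.5164 + 0.05×0.6539 + 0.15×0.1854 = 1.4490
E(R_P) = R_f + β_P × MRP = 5.73% + 1.4490 × 9.33% = 19.25%

19.25%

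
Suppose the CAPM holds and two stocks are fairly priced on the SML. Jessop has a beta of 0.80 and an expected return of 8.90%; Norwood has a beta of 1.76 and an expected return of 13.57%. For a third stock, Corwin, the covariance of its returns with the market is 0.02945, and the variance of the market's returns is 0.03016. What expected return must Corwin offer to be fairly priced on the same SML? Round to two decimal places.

9.76%

MRP = (13.57% − 8.90%) / (1.76 − 0.80) = 4.8646%
R_f = 8.90% − 0.80 × 4.8646% = 5.0083%
β_Corwin = Cov / Var(R_m) = 0.02945 / 0.03016 = 0.9765
E(R_Corwin) = R_f + β × MRP = 5.0083% + 0.9765 × 4.8646% = 9.76%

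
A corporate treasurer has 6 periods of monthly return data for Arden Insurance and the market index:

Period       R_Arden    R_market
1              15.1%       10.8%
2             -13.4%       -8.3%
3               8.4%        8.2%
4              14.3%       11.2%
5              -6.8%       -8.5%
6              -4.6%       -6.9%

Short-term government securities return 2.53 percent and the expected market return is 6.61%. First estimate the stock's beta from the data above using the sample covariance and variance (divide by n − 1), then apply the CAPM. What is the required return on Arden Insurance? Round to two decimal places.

7.34%

Mean R_i = (15.1 − 13.4 + 8.4 + 14.3 − 6.8 − 4.6) / 6 = 2.1667%
Mean R_m = (10.8 − 8.3 + 8.2 + 11.2 − 8.5 − 6.9) / 6 = 1.0833%
Σ(R_i − R̄_i)(R_m − R̄_m) = 578.7967  ⇒  Cov = 578.7967 / 5 = 115.7593
Σ(R_m − R̄_m)² = 491.0283  ⇒  Var(R_m) = 491.0283 / 5 = 98.2057
β = Cov / Var(R_m) = 115.7593 / 98.2057 = 1.1787
MRP = 6.61% − 2.53% = 4.08%
E(R) = R_f + β × MRP = 2.53% + 1.1787 × 4.08% = 7.34%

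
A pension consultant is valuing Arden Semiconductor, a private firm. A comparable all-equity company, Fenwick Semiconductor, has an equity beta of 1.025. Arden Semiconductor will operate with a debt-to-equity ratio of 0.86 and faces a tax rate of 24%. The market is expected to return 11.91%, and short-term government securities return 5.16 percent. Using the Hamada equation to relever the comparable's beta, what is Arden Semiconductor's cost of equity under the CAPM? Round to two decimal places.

16.60%

β_L = β_U × [1 + (1 − t)(D/E)] = 1.025 × [1 + (1 − 0.24) × 0.86]
    = 1.025 × [1 + 0.76 × 0.86] = 1.025 × 1.6536 = 1.6949
MRP = 11.91% − 5.16% = 6.75%
E(R) = R_f + β_L × MRP = 5.16% + 1.6949 × 6.75% = 16.60%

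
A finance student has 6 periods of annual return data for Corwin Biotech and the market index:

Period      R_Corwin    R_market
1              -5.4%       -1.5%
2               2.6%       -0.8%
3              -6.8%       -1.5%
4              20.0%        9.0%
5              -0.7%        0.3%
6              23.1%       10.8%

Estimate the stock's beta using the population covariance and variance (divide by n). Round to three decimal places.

2.247

Mean R_i = (-5.4 + 2.6 − 6.8 + 20.0 − 0.7 + 23.1) / 6 = 5.4667%
Mean R_m = (-1.5 − 0.8 − 1.5 + 9.0 + 0.3 + 10.8) / 6 = 2.7167%
Σ(R_i − R̄_i)(R_m − R̄_m) = 356.3833  ⇒  Cov = 356.3833 / 6 = 59.3972
Σ(R_m − R̄_m)² = 158.5883  ⇒  Var(R_m) = 158.5883 / 6 = 26.4314
β = Cov / Var(R_m) = 59.3972 / 26.4314 = 2.2472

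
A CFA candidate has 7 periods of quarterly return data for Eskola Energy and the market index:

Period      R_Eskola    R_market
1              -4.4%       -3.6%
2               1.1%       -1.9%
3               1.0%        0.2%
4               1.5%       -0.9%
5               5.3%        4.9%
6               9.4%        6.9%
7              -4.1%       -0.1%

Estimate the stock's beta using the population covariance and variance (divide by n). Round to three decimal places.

Mean R_i = (-4.4 + 1.1 + 1.0 + 1.5 + 5.3 + 9.4 − 4.1) / 7 = 1.4000%
Mean R_m = (-3.6 − 1.9 + 0.2 − 0.9 + 4.9 + 6.9 − 0.1) / 7 = 0.7857%
Σ(R_i − R̄_i)(R_m − R̄_m) = 96.1400  ⇒  Cov = 96.1400 / 7 = 13.7343
Σ(R_m − R̄_m)² = 84.7286  ⇒  Var(R_m) = 84.7286 / 7 = 12.1041
β = Cov / Var(R_m) = 13.7343 / 12.1041 = 1.1347

1.135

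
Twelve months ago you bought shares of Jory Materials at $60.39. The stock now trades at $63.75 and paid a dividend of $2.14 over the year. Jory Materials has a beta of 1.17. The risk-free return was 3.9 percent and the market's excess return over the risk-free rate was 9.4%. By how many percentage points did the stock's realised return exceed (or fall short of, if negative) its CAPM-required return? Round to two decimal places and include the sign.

-5.79%

Realised HPR = (P1 + D1 − P0) / P0 = (63.75 + 2.14 − 60.39) / 60.39 = 5.50 / 60.39 = 9.1075%
CAPM required = R_f + β·MRP = 3.9% + 1.17 × 9.4% = 14.8980%
α = realised − required = 9.1075% − 14.8980% = -5.79%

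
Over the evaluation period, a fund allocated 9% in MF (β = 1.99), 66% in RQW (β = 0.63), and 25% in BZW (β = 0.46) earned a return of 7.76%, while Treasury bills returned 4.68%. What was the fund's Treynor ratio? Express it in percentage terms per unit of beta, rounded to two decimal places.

4.34%

β_P = 0.09×1.99 + 0.66×0.63 + 0.25×0.46 = 0.7099
Treynor = (R_P − R_f) / β_P = (7.76% − 4.68%) / 0.7099 = 3.08% / 0.7099 = 4.34%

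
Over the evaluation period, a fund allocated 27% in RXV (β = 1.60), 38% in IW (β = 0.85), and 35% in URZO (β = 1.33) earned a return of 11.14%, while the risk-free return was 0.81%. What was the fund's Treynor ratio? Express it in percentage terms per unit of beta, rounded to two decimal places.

8.46%

β_P = 0.27×1.60 + 0.38×0.85 + 0.35×1.33 = 1.2205
Treynor = (R_P − R_f) / β_P = (11.14% − 0.81%) / 1.2205 = 10.33% / 1.2205 = 8.46%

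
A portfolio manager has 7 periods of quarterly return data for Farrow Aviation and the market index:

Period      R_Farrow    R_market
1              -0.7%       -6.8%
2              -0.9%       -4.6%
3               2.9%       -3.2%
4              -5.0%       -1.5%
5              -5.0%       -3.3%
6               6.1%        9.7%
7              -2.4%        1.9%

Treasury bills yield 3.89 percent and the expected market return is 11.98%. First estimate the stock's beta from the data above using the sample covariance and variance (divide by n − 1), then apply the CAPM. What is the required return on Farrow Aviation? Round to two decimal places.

7.16%

Mean R_i = (-0.7 − 0.9 + 2.9 − 5.0 − 5.0 + 6.1 − 2.4) / 7 = -0.7143%
Mean R_m = (-6.8 − 4.6 − 3.2 − 1.5 − 3.3 + 9.7 + 1.9) / 7 = -1.1143%
Σ(R_i − R̄_i)(R_m − R̄_m) = 72.6586  ⇒  Cov = 72.6586 / 6 = 12.1098
Σ(R_m − R̄_m)² = 179.7886  ⇒  Var(R_m) = 179.7886 / 6 = 29.9648
β = Cov / Var(R_m) = 12.1098 / 29.9648 = 0.4041
MRP = 11.98% − 3.89% = 8.09%
E(R) = R_f + β × MRP = 3.89% + 0.4041 × 8.09% = 7.16%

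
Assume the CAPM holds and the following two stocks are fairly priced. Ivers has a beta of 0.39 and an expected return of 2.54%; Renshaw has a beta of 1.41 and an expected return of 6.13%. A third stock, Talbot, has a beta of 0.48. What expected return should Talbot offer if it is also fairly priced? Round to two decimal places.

2.86%

MRP (SML slope) = (6.13% − 2.54%) / (1.41 − 0.39) = 3.59% / 1.02 = 3.5196%
R_f (intercept) = 2.54% − 0.39 × 3.5196% = 1.1674%
E(R_Talbot) = R_f + β × MRP = 1.1674% + 0.48 × 3.5196% = 2.86%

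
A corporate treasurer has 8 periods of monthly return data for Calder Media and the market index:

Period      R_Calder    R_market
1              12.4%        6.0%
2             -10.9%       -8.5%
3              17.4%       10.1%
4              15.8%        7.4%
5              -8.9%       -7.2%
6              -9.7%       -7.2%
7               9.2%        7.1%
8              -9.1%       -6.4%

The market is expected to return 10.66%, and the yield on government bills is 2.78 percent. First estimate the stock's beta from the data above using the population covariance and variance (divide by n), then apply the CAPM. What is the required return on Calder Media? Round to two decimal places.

Mean R_i = (12.4 − 10.9 + 17.4 + 15.8 − 8.9 − 9.7 + 9.2 − 9.1) / 8 = 2.0250%
Mean R_m = (6.0 − 8.5 + 10.1 + 7.4 − 7.2 − 7.2 + 7.1 − 6.4) / 8 = 0.1625%
Σ(R_i − R̄_i)(R_m − R̄_m) = 714.5575  ⇒  Cov = 714.5575 / 8 = 89.3197
Σ(R_m − R̄_m)² = 459.8588  ⇒  Var(R_m) = 459.8588 / 8 = 57.4824
β = Cov / Var(R_m) = 89.3197 / 57.4824 = 1.5539
MRP = 10.66% − 2.78% = 7.88%
E(R) = R_f + β × MRP = 2.78% + 1.5539 × 7.88% = 15.02%

15.02%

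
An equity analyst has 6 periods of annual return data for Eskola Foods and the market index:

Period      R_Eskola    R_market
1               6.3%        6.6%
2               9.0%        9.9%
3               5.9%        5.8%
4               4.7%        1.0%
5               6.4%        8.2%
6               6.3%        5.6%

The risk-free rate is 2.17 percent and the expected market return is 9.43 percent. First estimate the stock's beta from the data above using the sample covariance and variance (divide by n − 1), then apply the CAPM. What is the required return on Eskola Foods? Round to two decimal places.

5.16%

Mean R_i = (6.3 + 9.0 + 5.9 + 4.7 + 6.4 + 6.3) / 6 = 6.4333%
Mean R_m = (6.6 + 9.9 + 5.8 + 1.0 + 8.2 + 5.6) / 6 = 6.1833%
Σ(R_i − R̄_i)(R_m − R̄_m) = 18.6833  ⇒  Cov = 18.6833 / 5 = 3.7367
Σ(R_m − R̄_m)² = 45.4083  ⇒  Var(R_m) = 45.4083 / 5 = 9.0817
β = Cov / Var(R_m) = 3.7367 / 9.0817 = 0.4115
MRP = 9.43% − 2.17% = 7.26%
E(R) = R_f + β × MRP = 2.17% + 0.4115 × 7.26% = 5.16%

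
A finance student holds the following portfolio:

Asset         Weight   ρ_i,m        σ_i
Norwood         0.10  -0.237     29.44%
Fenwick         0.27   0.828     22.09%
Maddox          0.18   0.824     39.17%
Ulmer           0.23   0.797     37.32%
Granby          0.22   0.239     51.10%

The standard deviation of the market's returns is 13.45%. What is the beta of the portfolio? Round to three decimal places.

1.456

β_Norwood = -0.237 × 29.44% / 13.45% = -0.5188
β_Fenwick = 0.828 × 22.09% / 13.45% = 1.3599
β_Maddox = 0.824 × 39.17% / 13.45% = 2.3997
β_Ulmer = 0.797 × 37.32% / 13.45% = 2.2115
β_Granby = 0.239 × 51.10% / 13.45% = 0.9080
β_P = Σ w_i β_i = 0.10×-0.5188 + 0.27×1.3599 + 0.18×2.3997 + 0.23×2.2115 + 0.22×0.9080 = 1.4556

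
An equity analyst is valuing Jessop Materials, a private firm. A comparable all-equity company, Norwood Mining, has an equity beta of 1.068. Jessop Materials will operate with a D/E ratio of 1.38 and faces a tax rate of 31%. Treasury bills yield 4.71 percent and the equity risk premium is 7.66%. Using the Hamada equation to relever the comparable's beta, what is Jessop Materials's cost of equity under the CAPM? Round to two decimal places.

β_L = β_U × [1 + (1 − t)(D/E)] = 1.068 × [1 + (1 − 0.31) × 1.38]
    = 1.068 × [1 + 0.69 × 1.38] = 1.068 × 1.9522 = 2.0849
E(R) = R_f + β_L × MRP = 4.71% + 2.0849 × 7.66% = 20.68%

20.68%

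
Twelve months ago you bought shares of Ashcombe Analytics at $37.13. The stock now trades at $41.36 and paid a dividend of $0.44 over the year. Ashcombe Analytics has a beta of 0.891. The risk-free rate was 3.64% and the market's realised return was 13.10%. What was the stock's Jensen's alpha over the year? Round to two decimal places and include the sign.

+0.51%

Realised HPR = (P1 + D1 − P0) / P0 = (41.36 + 0.44 − 37.13) / 37.13 = 4.67 / 37.13 = 12.5774%
MRP = 13.10% − 3.64% = 9.46%
CAPM required = R_f + β·MRP = 3.64% + 0.891 × 9.46% = 12.06886%
α = realised − required = 12.5774% − 12.06886% = +0.51%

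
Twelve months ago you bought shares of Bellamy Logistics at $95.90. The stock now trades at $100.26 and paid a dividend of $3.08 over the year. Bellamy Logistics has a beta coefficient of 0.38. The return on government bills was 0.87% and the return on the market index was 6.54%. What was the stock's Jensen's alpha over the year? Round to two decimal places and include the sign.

Realised HPR = (P1 + D1 − P0) / P0 = (100.26 + 3.08 − 95.90) / 95.90 = 7.44 / 95.90 = 7.7581%
MRP = 6.54% − 0.87% = 5.67%
CAPM required = R_f + β·MRP = 0.87% + 0.38 × 5.67% = 3.0246%
α = realised − required = 7.7581% − 3.0246% = +4.73%

+4.73%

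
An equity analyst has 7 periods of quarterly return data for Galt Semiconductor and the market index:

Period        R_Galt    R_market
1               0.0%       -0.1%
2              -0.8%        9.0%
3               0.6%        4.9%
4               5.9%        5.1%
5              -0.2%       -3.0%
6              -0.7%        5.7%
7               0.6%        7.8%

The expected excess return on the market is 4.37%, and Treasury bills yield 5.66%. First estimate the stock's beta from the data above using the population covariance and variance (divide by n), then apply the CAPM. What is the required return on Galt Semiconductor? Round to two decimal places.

Mean R_i = (0.0 − 0.8 + 0.6 + 5.9 − 0.2 − 0.7 + 0.6) / 7 = 0.7714%
Mean R_m = (-0.1 + 9.0 + 4.9 + 5.1 − 3.0 + 5.7 + 7.8) / 7 = 4.2000%
Σ(R_i − R̄_i)(R_m − R̄_m) = 4.4400  ⇒  Cov = 4.4400 / 7 = 0.6343
Σ(R_m − R̄_m)² = 109.8800  ⇒  Var(R_m) = 109.8800 / 7 = 15.6971
β = Cov / Var(R_m) = 0.6343 / 15.6971 = 0.0404
E(R) = R_f + β × MRP = 5.66% + 0.0404 × 4.37% = 5.84%

5.84%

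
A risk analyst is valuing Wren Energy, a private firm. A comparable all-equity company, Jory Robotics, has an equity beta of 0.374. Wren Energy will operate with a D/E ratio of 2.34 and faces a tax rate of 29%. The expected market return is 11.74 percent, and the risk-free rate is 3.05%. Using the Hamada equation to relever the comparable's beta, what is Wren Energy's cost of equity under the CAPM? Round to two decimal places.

11.70%

β_L = β_U × [1 + (1 − t)(D/E)] = 0.374 × [1 + (1 − 0.29) × 2.34]
    = 0.374 × [1 + 0.71 × 2.34] = 0.374 × 2.6614 = 0.9954
MRP = 11.74% − 3.05% = 8.69%
E(R) = R_f + β_L × MRP = 3.05% + 0.9954 × 8.69% = 11.70%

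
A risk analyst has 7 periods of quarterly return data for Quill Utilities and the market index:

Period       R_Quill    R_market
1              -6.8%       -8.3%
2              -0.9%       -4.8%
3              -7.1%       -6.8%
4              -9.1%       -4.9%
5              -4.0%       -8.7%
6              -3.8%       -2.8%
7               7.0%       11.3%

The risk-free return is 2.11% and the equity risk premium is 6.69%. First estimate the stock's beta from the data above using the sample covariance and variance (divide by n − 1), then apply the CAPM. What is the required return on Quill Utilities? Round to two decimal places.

Mean R_i = (-6.8 − 0.9 − 7.1 − 9.1 − 4.0 − 3.8 + 7.0) / 7 = -3.5286%
Mean R_m = (-8.3 − 4.8 − 6.8 − 4.9 − 8.7 − 2.8 + 11.3) / 7 = -3.5714%
Σ(R_i − R̄_i)(R_m − R̄_m) = 189.9557  ⇒  Cov = 189.9557 / 6 = 31.6593
Σ(R_m − R̄_m)² = 284.1143  ⇒  Var(R_m) = 284.1143 / 6 = 47.3524
β = Cov / Var(R_m) = 31.6593 / 47.3524 = 0.6686
E(R) = R_f + β × MRP = 2.11% + 0.6686 × 6.69% = 6.58%

6.58%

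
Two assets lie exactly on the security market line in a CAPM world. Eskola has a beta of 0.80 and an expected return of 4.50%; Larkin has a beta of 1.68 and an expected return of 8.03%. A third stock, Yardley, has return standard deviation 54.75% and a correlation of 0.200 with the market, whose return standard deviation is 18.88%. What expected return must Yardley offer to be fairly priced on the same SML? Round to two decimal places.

MRP = (8.03% − 4.50%) / (1.68 − 0.80) = 4.0114%
R_f = 4.50% − 0.80 × 4.0114% = 1.2909%
β_Yardley = ρ·σ_i/σ_m = 0.200 × 54.75 / 18.88 = 0.5800
E(R_Yardley) = R_f + β × MRP = 1.2909% + 0.5800 × 4.0114% = 3.62%

3.62%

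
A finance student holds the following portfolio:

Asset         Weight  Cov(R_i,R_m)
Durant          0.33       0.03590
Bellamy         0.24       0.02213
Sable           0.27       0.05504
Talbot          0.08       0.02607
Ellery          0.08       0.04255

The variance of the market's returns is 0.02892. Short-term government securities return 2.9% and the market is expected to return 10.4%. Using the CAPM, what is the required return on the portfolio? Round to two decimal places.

12.63%

β_Durant = 0.03590 / 0.02892 = 1.2414
β_Bellamy = 0.02213 / 0.02892 = 0.7652
β_Sable = 0.05504 / 0.02892 = 1.9032
β_Talbot = 0.02607 / 0.02892 = 0.9015
β_Ellery = 0.04255 / 0.02892 = 1.4713
β_P = Σ w_i β_i = 0.33×1.2414 + 0.24×0.7652 + 0.27×1.9032 + 0.08×0.9015 + 0.08×1.4713 = 1.2970
MRP = 10.4% − 2.9% = 7.50%
E(R_P) = R_f + β_P × MRP = 2.9% + 1.2970 × 7.5% = 12.63%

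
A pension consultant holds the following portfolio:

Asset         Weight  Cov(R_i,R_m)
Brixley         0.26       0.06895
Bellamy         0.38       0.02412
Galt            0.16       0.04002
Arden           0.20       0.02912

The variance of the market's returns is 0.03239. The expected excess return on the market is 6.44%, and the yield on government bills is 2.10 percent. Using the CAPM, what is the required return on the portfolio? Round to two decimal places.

9.92%

β_Brixley = 0.06895 / 0.03239 = 2.1287
β_Bellamy = 0.02412 / 0.03239 = 0.7447
β_Galt = 0.04002 / 0.03239 = 1.2356
β_Arden = 0.02912 / 0.03239 = 0.8990
β_P = Σ w_i β_i = 0.26×2.1287 + 0.38×0.7447 + 0.16×1.2356 + 0.20×0.8990 = 1.2139
E(R_P) = R_f + β_P × MRP = 2.10% + 1.2139 × 6.44% = 9.92%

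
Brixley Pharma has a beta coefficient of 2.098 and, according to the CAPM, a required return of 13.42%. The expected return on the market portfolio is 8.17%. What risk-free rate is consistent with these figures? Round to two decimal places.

E(R) = R_f + β(E(R_m) − R_f) = R_f(1 − β) + β·E(R_m)
13.42% = R_f × (1 − 2.098) + 2.098 × 8.17%
13.42% = R_f × -1.098 + 17.14066%
R_f = (13.42% − 17.14066%) / -1.098 = 3.39%

3.39%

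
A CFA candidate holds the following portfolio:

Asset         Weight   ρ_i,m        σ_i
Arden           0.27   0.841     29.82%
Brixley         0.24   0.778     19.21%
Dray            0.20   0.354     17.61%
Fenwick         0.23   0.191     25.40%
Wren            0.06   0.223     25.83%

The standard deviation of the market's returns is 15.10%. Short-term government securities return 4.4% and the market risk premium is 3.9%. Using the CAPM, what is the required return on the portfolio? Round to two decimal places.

7.77%

β_Arden = 0.841 × 29.82% / 15.10% = 1.6608
β_Brixley = 0.778 × 19.21% / 15.10% = 0.9898
β_Dray = 0.354 × 17.61% / 15.10% = 0.4128
β_Fenwick = 0.191 × 25.40% / 15.10% = 0.3213
β_Wren = 0.223 × 25.83% / 15.10% = 0.3815
β_P = Σ w_i β_i = 0.27×1.6608 + 0.24×0.9898 + 0.20×0.4128 + 0.23×0.3213 + 0.06×0.3815 = 0.8653
E(R_P) = R_f + β_P × MRP = 4.4% + 0.8653 × 3.9% = 7.77%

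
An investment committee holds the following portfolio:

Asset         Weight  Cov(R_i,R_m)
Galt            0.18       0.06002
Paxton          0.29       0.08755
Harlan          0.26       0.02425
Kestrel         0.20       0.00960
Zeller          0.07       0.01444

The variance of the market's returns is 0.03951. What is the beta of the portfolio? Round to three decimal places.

1.150

β_Galt = 0.06002 / 0.03951 = 1.5191
β_Paxton = 0.08755 / 0.03951 = 2.2159
β_Harlan = 0.02425 / 0.03951 = 0.6138
β_Kestrel = 0.00960 / 0.03951 = 0.2430
β_Zeller = 0.01444 / 0.03951 = 0.3655
β_P = Σ w_i β_i = 0.18×1.5191 + 0.29×2.2159 + 0.26×0.6138 + 0.20×0.2430 + 0.07×0.3655 = 1.1498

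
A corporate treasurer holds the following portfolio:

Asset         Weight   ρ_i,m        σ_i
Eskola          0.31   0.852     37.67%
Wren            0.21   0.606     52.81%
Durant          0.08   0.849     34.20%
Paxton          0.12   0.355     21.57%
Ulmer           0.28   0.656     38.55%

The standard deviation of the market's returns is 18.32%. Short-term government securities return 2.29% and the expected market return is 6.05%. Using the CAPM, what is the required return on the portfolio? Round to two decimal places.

β_Eskola = 0.852 × 37.67% / 18.32% = 1.7519
β_Wren = 0.606 × 52.81% / 18.32% = 1.7469
β_Durant = 0.849 × 34.20% / 18.32% = 1.5849
β_Paxton = 0.355 × 21.57% / 18.32% = 0.4180
β_Ulmer = 0.656 × 38.55% / 18.32% = 1.3804
β_P = Σ w_i β_i = 0.31×1.7519 + 0.21×1.7469 + 0.08×1.5849 + 0.12×0.4180 + 0.28×1.3804 = 1.4734
MRP = 6.05% − 2.29% = 3.76%
E(R_P) = R_f + β_P × MRP = 2.29% + 1.4734 × 3.76% = 7.83%

7.83%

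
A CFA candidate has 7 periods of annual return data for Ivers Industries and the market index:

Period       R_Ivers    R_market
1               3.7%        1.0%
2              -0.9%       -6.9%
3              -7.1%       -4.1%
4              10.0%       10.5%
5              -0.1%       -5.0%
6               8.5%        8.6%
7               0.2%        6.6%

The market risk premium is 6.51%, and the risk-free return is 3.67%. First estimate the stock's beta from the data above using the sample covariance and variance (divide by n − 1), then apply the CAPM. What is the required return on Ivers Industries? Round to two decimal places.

Mean R_i = (3.7 − 0.9 − 7.1 + 10.0 − 0.1 + 8.5 + 0.2) / 7 = 2.0429%
Mean R_m = (1.0 − 6.9 − 4.1 + 10.5 − 5.0 + 8.6 + 6.6) / 7 = 1.5286%
Σ(R_i − R̄_i)(R_m − R̄_m) = 197.0814  ⇒  Cov = 197.0814 / 6 = 32.8469
Σ(R_m − R̄_m)² = 301.8343  ⇒  Var(R_m) = 301.8343 / 6 = 50.3057
β = Cov / Var(R_m) = 32.8469 / 50.3057 = 0.6529
E(R) = R_f + β × MRP = 3.67% + 0.6529 × 6.51% = 7.92%

7.92%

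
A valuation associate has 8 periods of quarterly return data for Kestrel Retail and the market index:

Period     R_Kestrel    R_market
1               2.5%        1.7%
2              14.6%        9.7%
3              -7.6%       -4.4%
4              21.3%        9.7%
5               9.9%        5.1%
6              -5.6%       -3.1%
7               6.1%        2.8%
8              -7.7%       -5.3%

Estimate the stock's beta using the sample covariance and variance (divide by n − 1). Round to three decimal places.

Mean R_i = (2.5 + 14.6 − 7.6 + 21.3 + 9.9 − 5.6 + 6.1 − 7.7) / 8 = 4.1875%
Mean R_m = (1.7 + 9.7 − 4.4 + 9.7 + 5.1 − 3.1 + 2.8 − 5.3) / 8 = 2.0250%
Σ(R_i − R̄_i)(R_m − R̄_m) = 443.8225  ⇒  Cov = 443.8225 / 7 = 63.4032
Σ(R_m − R̄_m)² = 249.1750  ⇒  Var(R_m) = 249.1750 / 7 = 35.5964
β = Cov / Var(R_m) = 63.4032 / 35.5964 = 1.7812

1.781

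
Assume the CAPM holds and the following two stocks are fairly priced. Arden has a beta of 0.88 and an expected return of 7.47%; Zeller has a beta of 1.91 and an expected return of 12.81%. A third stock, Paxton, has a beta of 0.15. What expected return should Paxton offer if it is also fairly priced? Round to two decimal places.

3.69%

MRP (SML slope) = (12.81% − 7.47%) / (1.91 − 0.88) = 5.34% / 1.03 = 5.1845%
R_f (intercept) = 7.47% − 0.88 × 5.1845% = 2.9076%
E(R_Paxton) = R_f + β × MRP = 2.9076% + 0.15 × 5.1845% = 3.69%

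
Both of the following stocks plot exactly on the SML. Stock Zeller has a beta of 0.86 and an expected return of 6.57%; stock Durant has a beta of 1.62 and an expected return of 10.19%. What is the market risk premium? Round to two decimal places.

Both satisfy E(R) = R_f + β·MRP, so the slope of the SML is
MRP = (10.19% − 6.57%) / (1.62 − 0.86) = 3.62% / 0.76 = 4.7632%

4.76%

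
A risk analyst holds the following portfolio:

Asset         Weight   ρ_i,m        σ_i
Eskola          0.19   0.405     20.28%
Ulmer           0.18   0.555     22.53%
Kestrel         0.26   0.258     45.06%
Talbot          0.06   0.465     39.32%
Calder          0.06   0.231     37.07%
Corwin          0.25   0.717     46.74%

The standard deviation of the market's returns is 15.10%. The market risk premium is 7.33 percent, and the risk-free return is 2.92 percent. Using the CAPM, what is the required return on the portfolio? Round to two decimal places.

β_Eskola = 0.405 × 20.28% / 15.10% = 0.5439
β_Ulmer = 0.555 × 22.53% / 15.10% = 0.8281
β_Kestrel = 0.258 × 45.06% / 15.10% = 0.7699
β_Talbot = 0.465 × 39.32% / 15.10% = 1.2108
β_Calder = 0.231 × 37.07% / 15.10% = 0.5671
β_Corwin = 0.717 × 46.74% / 15.10% = 2.2194
β_P = Σ w_i β_i = 0.19×0.5439 + 0.18×0.8281 + 0.26×0.7699 + 0.06×1.2108 + 0.06×0.5671 + 0.25×2.2194 = 1.1141
E(R_P) = R_f + β_P × MRP = 2.92% + 1.1141 × 7.33% = 11.09%

11.09%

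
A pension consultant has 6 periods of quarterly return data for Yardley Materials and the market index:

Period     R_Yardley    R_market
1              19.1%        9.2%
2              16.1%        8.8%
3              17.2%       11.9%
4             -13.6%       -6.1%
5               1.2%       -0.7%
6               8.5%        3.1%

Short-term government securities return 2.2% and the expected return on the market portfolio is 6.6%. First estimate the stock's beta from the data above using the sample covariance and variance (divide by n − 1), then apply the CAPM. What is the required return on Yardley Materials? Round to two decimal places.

9.99%

Mean R_i = (19.1 + 16.1 + 17.2 − 13.6 + 1.2 + 8.5) / 6 = 8.0833%
Mean R_m = (9.2 + 8.8 + 11.9 − 6.1 − 0.7 + 3.1) / 6 = 4.3667%
Σ(R_i − R̄_i)(R_m − R̄_m) = 418.7667  ⇒  Cov = 418.7667 / 5 = 83.7533
Σ(R_m − R̄_m)² = 236.5933  ⇒  Var(R_m) = 236.5933 / 5 = 47.3187
β = Cov / Var(R_m) = 83.7533 / 47.3187 = 1.7700
MRP = 6.6% − 2.2% = 4.40%
E(R) = R_f + β × MRP = 2.2% + 1.7700 × 4.4% = 9.99%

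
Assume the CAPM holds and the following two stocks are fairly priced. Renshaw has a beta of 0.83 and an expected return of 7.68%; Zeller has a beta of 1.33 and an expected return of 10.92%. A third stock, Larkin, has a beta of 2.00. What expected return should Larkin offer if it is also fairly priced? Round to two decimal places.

15.26%

MRP (SML slope) = (10.92% − 7.68%) / (1.33 − 0.83) = 3.24% / 0.50 = 6.4800%
R_f (intercept) = 7.68% − 0.83 × 6.4800% = 2.3016%
E(R_Larkin) = R_f + β × MRP = 2.3016% + 2.00 × 6.4800% = 15.26%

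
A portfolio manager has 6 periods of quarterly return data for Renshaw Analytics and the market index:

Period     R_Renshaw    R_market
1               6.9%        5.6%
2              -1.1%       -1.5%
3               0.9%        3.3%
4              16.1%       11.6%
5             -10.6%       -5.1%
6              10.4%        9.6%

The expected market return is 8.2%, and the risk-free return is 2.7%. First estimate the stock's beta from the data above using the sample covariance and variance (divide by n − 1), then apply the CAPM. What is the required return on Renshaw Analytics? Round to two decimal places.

10.62%

Mean R_i = (6.9 − 1.1 + 0.9 + 16.1 − 10.6 + 10.4) / 6 = 3.7667%
Mean R_m = (5.6 − 1.5 + 3.3 + 11.6 − 5.1 + 9.6) / 6 = 3.9167%
Σ(R_i − R̄_i)(R_m − R̄_m) = 295.4033  ⇒  Cov = 295.4033 / 5 = 59.0807
Σ(R_m − R̄_m)² = 205.1883  ⇒  Var(R_m) = 205.1883 / 5 = 41.0377
β = Cov / Var(R_m) = 59.0807 / 41.0377 = 1.4397
MRP = 8.2% − 2.7% = 5.50%
E(R) = R_f + β × MRP = 2.7% + 1.4397 × 5.5% = 10.62%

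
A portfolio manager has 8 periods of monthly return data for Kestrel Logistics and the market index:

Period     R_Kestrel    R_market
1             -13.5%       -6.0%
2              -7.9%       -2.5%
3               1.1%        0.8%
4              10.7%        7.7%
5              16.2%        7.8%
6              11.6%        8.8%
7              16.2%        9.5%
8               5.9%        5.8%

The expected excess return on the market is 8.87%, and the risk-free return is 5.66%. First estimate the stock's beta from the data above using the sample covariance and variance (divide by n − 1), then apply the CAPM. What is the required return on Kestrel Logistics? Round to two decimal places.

Mean R_i = (-13.5 − 7.9 + 1.1 + 10.7 + 16.2 + 11.6 + 16.2 + 5.9) / 8 = 5.0375%
Mean R_m = (-6.0 − 2.5 + 0.8 + 7.7 + 7.8 + 8.8 + 9.5 + 5.8) / 8 = 3.9875%
Σ(R_i − R̄_i)(R_m − R̄_m) = 439.8838  ⇒  Cov = 439.8838 / 7 = 62.8405
Σ(R_m − R̄_m)² = 237.1488  ⇒  Var(R_m) = 237.1488 / 7 = 33.8784
β = Cov / Var(R_m) = 62.8405 / 33.8784 = 1.8549
E(R) = R_f + β × MRP = 5.66% + 1.8549 × 8.87% = 22.11%

22.11%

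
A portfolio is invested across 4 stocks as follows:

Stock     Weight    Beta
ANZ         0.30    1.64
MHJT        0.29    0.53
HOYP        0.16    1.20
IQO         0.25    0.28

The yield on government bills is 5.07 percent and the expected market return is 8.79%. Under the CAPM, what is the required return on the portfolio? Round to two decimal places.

8.45%

β_P = Σ w_i β_i = 0.30×1.64 + 0.29×0.53 + 0.16×1.20 + 0.25×0.28 = 0.9077
MRP = 8.79% − 5.07% = 3.72%
E(R_P) = R_f + β_P × MRP = 5.07% + 0.9077 × 3.72% = 8.45%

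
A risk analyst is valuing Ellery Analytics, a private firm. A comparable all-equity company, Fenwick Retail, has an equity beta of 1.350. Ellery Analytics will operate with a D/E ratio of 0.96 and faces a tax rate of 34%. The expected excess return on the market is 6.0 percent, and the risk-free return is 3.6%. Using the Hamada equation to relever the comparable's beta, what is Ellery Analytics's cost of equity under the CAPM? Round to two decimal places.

16.83%

β_L = β_U × [1 + (1 − t)(D/E)] = 1.350 × [1 + (1 − 0.34) × 0.96]
    = 1.350 × [1 + 0.66 × 0.96] = 1.350 × 1.6336 = 2.2054
E(R) = R_f + β_L × MRP = 3.6% + 2.2054 × 6.0% = 16.83%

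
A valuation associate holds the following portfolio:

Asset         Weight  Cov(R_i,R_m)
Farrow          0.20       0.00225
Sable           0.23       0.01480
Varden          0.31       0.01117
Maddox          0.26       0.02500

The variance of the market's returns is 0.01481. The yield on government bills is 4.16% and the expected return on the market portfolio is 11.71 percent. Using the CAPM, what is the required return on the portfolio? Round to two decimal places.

β_Farrow = 0.00225 / 0.01481 = 0.1519
β_Sable = 0.01480 / 0.01481 = 0.9993
β_Varden = 0.01117 / 0.01481 = 0.7542
β_Maddox = 0.02500 / 0.01481 = 1.6880
β_P = Σ w_i β_i = 0.20×0.1519 + 0.23×0.9993 + 0.31×0.7542 + 0.26×1.6880 = 0.9329
MRP = 11.71% − 4.16% = 7.55%
E(R_P) = R_f + β_P × MRP = 4.16% + 0.9329 × 7.55% = 11.20%

11.20%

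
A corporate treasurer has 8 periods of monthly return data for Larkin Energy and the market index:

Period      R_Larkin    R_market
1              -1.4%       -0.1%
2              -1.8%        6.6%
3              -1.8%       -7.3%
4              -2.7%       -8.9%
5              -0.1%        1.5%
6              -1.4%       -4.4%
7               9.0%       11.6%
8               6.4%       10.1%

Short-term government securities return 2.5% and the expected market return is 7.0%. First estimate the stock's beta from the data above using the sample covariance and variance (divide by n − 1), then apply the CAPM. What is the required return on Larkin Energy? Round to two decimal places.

4.55%

Mean R_i = (-1.4 − 1.8 − 1.8 − 2.7 − 0.1 − 1.4 + 9.0 + 6.4) / 8 = 0.7750%
Mean R_m = (-0.1 + 6.6 − 7.3 − 8.9 + 1.5 − 4.4 + 11.6 + 10.1) / 8 = 1.1375%
Σ(R_i − R̄_i)(R_m − R̄_m) = 193.4275  ⇒  Cov = 193.4275 / 7 = 27.6325
Σ(R_m − R̄_m)² = 423.8988  ⇒  Var(R_m) = 423.8988 / 7 = 60.5570
β = Cov / Var(R_m) = 27.6325 / 60.5570 = 0.4563
MRP = 7.0% − 2.5% = 4.50%
E(R) = R_f + β × MRP = 2.5% + 0.4563 × 4.5% = 4.55%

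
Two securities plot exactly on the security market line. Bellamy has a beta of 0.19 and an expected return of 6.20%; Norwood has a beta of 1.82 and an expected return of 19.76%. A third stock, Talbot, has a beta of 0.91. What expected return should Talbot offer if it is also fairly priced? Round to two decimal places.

MRP (SML slope) = (19.76% − 6.20%) / (1.82 − 0.19) = 13.56% / 1.63 = 8.3190%
R_f (intercept) = 6.20% − 0.19 × 8.3190% = 4.6194%
E(R_Talbot) = R_f + β × MRP = 4.6194% + 0.91 × 8.3190% = 12.19%

12.19%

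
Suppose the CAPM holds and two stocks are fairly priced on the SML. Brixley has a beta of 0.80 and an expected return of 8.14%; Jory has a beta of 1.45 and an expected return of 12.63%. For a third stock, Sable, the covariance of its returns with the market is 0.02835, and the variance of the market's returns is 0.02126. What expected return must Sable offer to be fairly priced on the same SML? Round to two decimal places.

MRP = (12.63% − 8.14%) / (1.45 − 0.80) = 6.9077%
R_f = 8.14% − 0.80 × 6.9077% = 2.6138%
β_Sable = Cov / Var(R_m) = 0.02835 / 0.02126 = 1.3335
E(R_Sable) = R_f + β × MRP = 2.6138% + 1.3335 × 6.9077% = 11.83%

11.83%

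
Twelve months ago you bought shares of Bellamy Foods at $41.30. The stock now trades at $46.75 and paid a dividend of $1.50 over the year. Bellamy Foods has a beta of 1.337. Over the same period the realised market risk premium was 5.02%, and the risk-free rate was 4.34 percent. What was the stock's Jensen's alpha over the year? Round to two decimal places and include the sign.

Realised HPR = (P1 + D1 − P0) / P0 = (46.75 + 1.50 − 41.30) / 41.30 = 6.95 / 41.30 = 16.8281%
CAPM required = R_f + β·MRP = 4.34% + 1.337 × 5.02% = 11.05174%
α = realised − required = 16.8281% − 11.05174% = +5.78%

+5.78%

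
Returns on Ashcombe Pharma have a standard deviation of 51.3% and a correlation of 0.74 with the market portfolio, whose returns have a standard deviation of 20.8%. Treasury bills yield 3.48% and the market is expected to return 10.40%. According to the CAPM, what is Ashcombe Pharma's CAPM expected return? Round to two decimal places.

β = ρ × σ_i / σ_m = 0.74 × 51.3% / 20.8% = 1.8251
MRP = 10.40% − 3.48% = 6.92%
E(R) = 3.48% + 1.8251 × 6.92% = 16.11%

16.11%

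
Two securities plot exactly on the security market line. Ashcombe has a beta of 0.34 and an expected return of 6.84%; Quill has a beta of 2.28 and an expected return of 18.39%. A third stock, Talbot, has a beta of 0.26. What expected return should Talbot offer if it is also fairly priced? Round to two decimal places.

6.36%

MRP (SML slope) = (18.39% − 6.84%) / (2.28 − 0.34) = 11.55% / 1.94 = 5.9536%
R_f (intercept) = 6.84% − 0.34 × 5.9536% = 4.8158%
E(R_Talbot) = R_f + β × MRP = 4.8158% + 0.26 × 5.9536% = 6.36%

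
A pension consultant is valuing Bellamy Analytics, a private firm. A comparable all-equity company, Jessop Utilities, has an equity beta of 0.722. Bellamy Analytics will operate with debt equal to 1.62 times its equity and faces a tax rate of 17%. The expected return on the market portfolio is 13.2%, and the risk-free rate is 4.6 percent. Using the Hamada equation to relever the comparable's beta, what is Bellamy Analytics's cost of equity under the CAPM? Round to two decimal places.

β_L = β_U × [1 + (1 − t)(D/E)] = 0.722 × [1 + (1 − 0.17) × 1.62]
    = 0.722 × [1 + 0.83 × 1.62] = 0.722 × 2.3446 = 1.6928
MRP = 13.2% − 4.6% = 8.60%
E(R) = R_f + β_L × MRP = 4.6% + 1.6928 × 8.6% = 19.16%

19.16%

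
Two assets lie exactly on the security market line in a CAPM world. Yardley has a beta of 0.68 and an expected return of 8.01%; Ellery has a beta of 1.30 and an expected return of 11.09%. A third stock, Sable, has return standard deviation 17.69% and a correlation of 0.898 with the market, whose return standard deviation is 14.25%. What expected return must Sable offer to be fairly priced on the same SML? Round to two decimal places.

10.17%

MRP = (11.09% − 8.01%) / (1.30 − 0.68) = 4.9677%
R_f = 8.01% − 0.68 × 4.9677% = 4.6320%
β_Sable = ρ·σ_i/σ_m = 0.898 × 17.69 / 14.25 = 1.1148
E(R_Sable) = R_f + β × MRP = 4.6320% + 1.1148 × 4.9677% = 10.17%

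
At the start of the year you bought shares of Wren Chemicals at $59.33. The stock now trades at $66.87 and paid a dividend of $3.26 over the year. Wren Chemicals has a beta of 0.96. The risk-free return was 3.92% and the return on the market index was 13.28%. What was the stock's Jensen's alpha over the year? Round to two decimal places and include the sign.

Realised HPR = (P1 + D1 − P0) / P0 = (66.87 + 3.26 − 59.33) / 59.33 = 10.80 / 59.33 = 18.2033%
MRP = 13.28% − 3.92% = 9.36%
CAPM required = R_f + β·MRP = 3.92% + 0.96 × 9.36% = 12.9056%
α = realised − required = 18.2033% − 12.9056% = +5.30%

+5.30%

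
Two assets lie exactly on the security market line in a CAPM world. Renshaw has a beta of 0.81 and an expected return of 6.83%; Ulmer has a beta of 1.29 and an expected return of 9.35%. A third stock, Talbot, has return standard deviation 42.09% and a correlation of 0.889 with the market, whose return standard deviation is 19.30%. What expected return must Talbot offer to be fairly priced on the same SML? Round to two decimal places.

12.76%

MRP = (9.35% − 6.83%) / (1.29 − 0.81) = 5.2500%
R_f = 6.83% − 0.81 × 5.2500% = 2.5775%
β_Talbot = ρ·σ_i/σ_m = 0.889 × 42.09 / 19.30 = 1.9388
E(R_Talbot) = R_f + β × MRP = 2.5775% + 1.9388 × 5.2500% = 12.76%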